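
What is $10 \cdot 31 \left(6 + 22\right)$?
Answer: $8680$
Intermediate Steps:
$10 \cdot 31 \left(6 + 22\right) = 310 \cdot 28 = 8680$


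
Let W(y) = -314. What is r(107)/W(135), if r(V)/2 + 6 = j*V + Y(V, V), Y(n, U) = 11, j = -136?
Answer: 14547/157 ≈ 92.656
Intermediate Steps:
r(V) = 10 - 272*V (r(V) = -12 + 2*(-136*V + 11) = -12 + 2*(11 - 136*V) = -12 + (22 - 272*V) = 10 - 272*V)
r(107)/W(135) = (10 - 272*107)/(-314) = (10 - 29104)*(-1/314) = -29094*(-1/314) = 14547/157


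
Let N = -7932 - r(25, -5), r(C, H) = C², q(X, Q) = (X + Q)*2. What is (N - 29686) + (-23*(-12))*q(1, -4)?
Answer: -39899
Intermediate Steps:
q(X, Q) = 2*Q + 2*X (q(X, Q) = (Q + X)*2 = 2*Q + 2*X)
N = -8557 (N = -7932 - 1*25² = -7932 - 1*625 = -7932 - 625 = -8557)
(N - 29686) + (-23*(-12))*q(1, -4) = (-8557 - 29686) + (-23*(-12))*(2*(-4) + 2*1) = -38243 + 276*(-8 + 2) = -38243 + 276*(-6) = -38243 - 1656 = -39899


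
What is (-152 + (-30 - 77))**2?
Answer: 67081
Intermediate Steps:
(-152 + (-30 - 77))**2 = (-152 - 107)**2 = (-259)**2 = 67081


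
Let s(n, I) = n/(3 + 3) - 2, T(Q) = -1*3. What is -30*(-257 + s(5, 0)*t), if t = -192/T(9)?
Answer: 9950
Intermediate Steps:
T(Q) = -3
t = 64 (t = -192/(-3) = -192*(-⅓) = 64)
s(n, I) = -2 + n/6 (s(n, I) = n/6 - 2 = -2 + n/6)
-30*(-257 + s(5, 0)*t) = -30*(-257 + (-2 + (⅙)*5)*64) = -30*(-257 + (-2 + ⅚)*64) = -30*(-257 - 7/6*64) = -30*(-257 - 224/3) = -30*(-995/3) = 9950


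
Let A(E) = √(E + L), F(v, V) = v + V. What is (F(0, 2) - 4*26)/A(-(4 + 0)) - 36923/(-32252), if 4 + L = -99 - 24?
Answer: 36923/32252 + 102*I*√131/131 ≈ 1.1448 + 8.9118*I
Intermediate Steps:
F(v, V) = V + v
L = -127 (L = -4 + (-99 - 24) = -4 - 123 = -127)
A(E) = √(-127 + E) (A(E) = √(E - 127) = √(-127 + E))
(F(0, 2) - 4*26)/A(-(4 + 0)) - 36923/(-32252) = ((2 + 0) - 4*26)/(√(-127 - (4 + 0))) - 36923/(-32252) = (2 - 104)/(√(-127 - 1*4)) - 36923*(-1/32252) = -102/√(-127 - 4) + 36923/32252 = -102*(-I*√131/131) + 36923/32252 = -(-102)*I*√131/131 + 36923/32252 = 102*I*√131/131 + 36923/32252 = 36923/32252 + 102*I*√131/131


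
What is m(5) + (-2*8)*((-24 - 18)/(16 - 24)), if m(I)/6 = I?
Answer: -54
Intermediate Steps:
m(I) = 6*I
m(5) + (-2*8)*((-24 - 18)/(16 - 24)) = 6*5 + (-2*8)*((-24 - 18)/(16 - 24)) = 30 - (-672)/(-8) = 30 - (-672)*(-1)/8 = 30 - 16*21/4 = 30 - 84 = -54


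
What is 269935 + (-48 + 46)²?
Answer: 269939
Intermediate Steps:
269935 + (-48 + 46)² = 269935 + (-2)² = 269935 + 4 = 269939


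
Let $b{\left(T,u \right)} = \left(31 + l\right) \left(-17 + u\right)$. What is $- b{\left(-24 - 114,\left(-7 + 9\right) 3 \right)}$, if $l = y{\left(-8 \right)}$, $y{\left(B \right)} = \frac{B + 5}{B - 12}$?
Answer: $\frac{6853}{20} \approx 342.65$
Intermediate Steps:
$y{\left(B \right)} = \frac{5 + B}{-12 + B}$
$l = \frac{3}{20}$ ($l = \frac{5 - 8}{-12 - 8} = \frac{1}{-20} \left(-3\right) = \left(- \frac{1}{20}\right) \left(-3\right) = \frac{3}{20} \approx 0.15$)
$b{\left(T,u \right)} = - \frac{10591}{20} + \frac{623 u}{20}$ ($b{\left(T,u \right)} = \left(31 + \frac{3}{20}\right) \left(-17 + u\right) = \frac{623 \left(-17 + u\right)}{20} = - \frac{10591}{20} + \frac{623 u}{20}$)
$- b{\left(-24 - 114,\left(-7 + 9\right) 3 \right)} = - (- \frac{10591}{20} + \frac{623 \left(-7 + 9\right) 3}{20}) = - (- \frac{10591}{20} + \frac{623 \cdot 2 \cdot 3}{20}) = - (- \frac{10591}{20} + \frac{623}{20} \cdot 6) = - (- \frac{10591}{20} + \frac{1869}{10}) = \left(-1\right) \left(- \frac{6853}{20}\right) = \frac{6853}{20}$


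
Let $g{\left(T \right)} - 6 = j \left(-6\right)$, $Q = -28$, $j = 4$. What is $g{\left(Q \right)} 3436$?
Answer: $-61848$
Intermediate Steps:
$g{\left(T \right)} = -18$ ($g{\left(T \right)} = 6 + 4 \left(-6\right) = 6 - 24 = -18$)
$g{\left(Q \right)} 3436 = \left(-18\right) 3436 = -61848$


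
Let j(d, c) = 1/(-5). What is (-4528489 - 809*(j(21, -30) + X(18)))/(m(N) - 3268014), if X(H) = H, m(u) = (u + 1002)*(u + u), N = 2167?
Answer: -11357223/26166080 ≈ -0.43404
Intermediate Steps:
m(u) = 2*u*(1002 + u) (m(u) = (1002 + u)*(2*u) = 2*u*(1002 + u))
j(d, c) = -⅕
(-4528489 - 809*(j(21, -30) + X(18)))/(m(N) - 3268014) = (-4528489 - 809*(-⅕ + 18))/(2*2167*(1002 + 2167) - 3268014) = (-4528489 - 809*89/5)/(2*2167*3169 - 3268014) = (-4528489 - 72001/5)/(13734446 - 3268014) = -22714446/5/10466432 = -22714446/5*1/10466432 = -11357223/26166080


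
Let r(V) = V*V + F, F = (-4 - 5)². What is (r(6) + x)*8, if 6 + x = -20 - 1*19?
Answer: 576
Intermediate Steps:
F = 81 (F = (-9)² = 81)
r(V) = 81 + V² (r(V) = V*V + 81 = V² + 81 = 81 + V²)
x = -45 (x = -6 + (-20 - 1*19) = -6 + (-20 - 19) = -6 - 39 = -45)
(r(6) + x)*8 = ((81 + 6²) - 45)*8 = ((81 + 36) - 45)*8 = (117 - 45)*8 = 72*8 = 576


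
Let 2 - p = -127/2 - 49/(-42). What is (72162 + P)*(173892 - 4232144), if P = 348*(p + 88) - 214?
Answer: -507119169920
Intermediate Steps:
p = 193/3 (p = 2 - (-127/2 - 49/(-42)) = 2 - (-127*½ - 49*(-1/42)) = 2 - (-127/2 + 7/6) = 2 - 1*(-187/3) = 2 + 187/3 = 193/3 ≈ 64.333)
P = 52798 (P = 348*(193/3 + 88) - 214 = 348*(457/3) - 214 = 53012 - 214 = 52798)
(72162 + P)*(173892 - 4232144) = (72162 + 52798)*(173892 - 4232144) = 124960*(-4058252) = -507119169920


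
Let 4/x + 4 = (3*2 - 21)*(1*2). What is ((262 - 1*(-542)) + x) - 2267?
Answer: -24873/17 ≈ -1463.1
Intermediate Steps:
x = -2/17 (x = 4/(-4 + (3*2 - 21)*(1*2)) = 4/(-4 + (6 - 21)*2) = 4/(-4 - 15*2) = 4/(-4 - 30) = 4/(-34) = 4*(-1/34) = -2/17 ≈ -0.11765)
((262 - 1*(-542)) + x) - 2267 = ((262 - 1*(-542)) - 2/17) - 2267 = ((262 + 542) - 2/17) - 2267 = (804 - 2/17) - 2267 = 13666/17 - 2267 = -24873/17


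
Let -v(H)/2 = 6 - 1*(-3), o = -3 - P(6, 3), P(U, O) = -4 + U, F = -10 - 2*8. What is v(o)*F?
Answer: 468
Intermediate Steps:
F = -26 (F = -10 - 16 = -26)
o = -5 (o = -3 - (-4 + 6) = -3 - 1*2 = -3 - 2 = -5)
v(H) = -18 (v(H) = -2*(6 - 1*(-3)) = -2*(6 + 3) = -2*9 = -18)
v(o)*F = -18*(-26) = 468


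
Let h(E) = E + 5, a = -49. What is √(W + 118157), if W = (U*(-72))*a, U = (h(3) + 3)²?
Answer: √545045 ≈ 738.27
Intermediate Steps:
h(E) = 5 + E
U = 121 (U = ((5 + 3) + 3)² = (8 + 3)² = 11² = 121)
W = 426888 (W = (121*(-72))*(-49) = -8712*(-49) = 426888)
√(W + 118157) = √(426888 + 118157) = √545045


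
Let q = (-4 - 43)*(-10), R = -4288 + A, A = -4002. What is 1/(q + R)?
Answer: -1/7820 ≈ -0.00012788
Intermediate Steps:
R = -8290 (R = -4288 - 4002 = -8290)
q = 470 (q = -47*(-10) = 470)
1/(q + R) = 1/(470 - 8290) = 1/(-7820) = -1/7820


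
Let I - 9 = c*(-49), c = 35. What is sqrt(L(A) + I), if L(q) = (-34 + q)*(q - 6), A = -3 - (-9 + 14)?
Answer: I*sqrt(1118) ≈ 33.437*I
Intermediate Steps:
I = -1706 (I = 9 + 35*(-49) = 9 - 1715 = -1706)
A = -8 (A = -3 - 1*5 = -3 - 5 = -8)
L(q) = (-34 + q)*(-6 + q)
sqrt(L(A) + I) = sqrt((204 + (-8)**2 - 40*(-8)) - 1706) = sqrt((204 + 64 + 320) - 1706) = sqrt(588 - 1706) = sqrt(-1118) = I*sqrt(1118)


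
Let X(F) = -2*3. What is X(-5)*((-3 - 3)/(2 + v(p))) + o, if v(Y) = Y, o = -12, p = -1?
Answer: 24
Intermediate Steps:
X(F) = -6
X(-5)*((-3 - 3)/(2 + v(p))) + o = -6*(-3 - 3)/(2 - 1) - 12 = -(-36)/1 - 12 = -(-36) - 12 = -6*(-6) - 12 = 36 - 12 = 24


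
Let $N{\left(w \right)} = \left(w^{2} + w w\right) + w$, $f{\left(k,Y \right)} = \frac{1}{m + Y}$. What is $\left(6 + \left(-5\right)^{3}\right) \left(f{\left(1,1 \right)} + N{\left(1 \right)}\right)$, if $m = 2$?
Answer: $- \frac{1190}{3} \approx -396.67$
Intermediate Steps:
$f{\left(k,Y \right)} = \frac{1}{2 + Y}$
$N{\left(w \right)} = w + 2 w^{2}$ ($N{\left(w \right)} = \left(w^{2} + w^{2}\right) + w = 2 w^{2} + w = w + 2 w^{2}$)
$\left(6 + \left(-5\right)^{3}\right) \left(f{\left(1,1 \right)} + N{\left(1 \right)}\right) = \left(6 + \left(-5\right)^{3}\right) \left(\frac{1}{2 + 1} + 1 \left(1 + 2 \cdot 1\right)\right) = \left(6 - 125\right) \left(\frac{1}{3} + 1 \left(1 + 2\right)\right) = - 119 \left(\frac{1}{3} + 1 \cdot 3\right) = - 119 \left(\frac{1}{3} + 3\right) = \left(-119\right) \frac{10}{3} = - \frac{1190}{3}$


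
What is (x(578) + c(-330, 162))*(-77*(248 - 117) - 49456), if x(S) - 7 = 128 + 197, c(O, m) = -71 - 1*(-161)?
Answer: -25127146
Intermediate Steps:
c(O, m) = 90 (c(O, m) = -71 + 161 = 90)
x(S) = 332 (x(S) = 7 + (128 + 197) = 7 + 325 = 332)
(x(578) + c(-330, 162))*(-77*(248 - 117) - 49456) = (332 + 90)*(-77*(248 - 117) - 49456) = 422*(-77*131 - 49456) = 422*(-10087 - 49456) = 422*(-59543) = -25127146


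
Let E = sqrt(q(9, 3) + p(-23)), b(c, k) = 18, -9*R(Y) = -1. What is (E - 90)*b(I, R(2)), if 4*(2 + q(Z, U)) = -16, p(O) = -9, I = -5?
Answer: -1620 + 18*I*sqrt(15) ≈ -1620.0 + 69.714*I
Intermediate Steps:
R(Y) = 1/9 (R(Y) = -1/9*(-1) = 1/9)
q(Z, U) = -6 (q(Z, U) = -2 + (1/4)*(-16) = -2 - 4 = -6)
E = I*sqrt(15) (E = sqrt(-6 - 9) = sqrt(-15) = I*sqrt(15) ≈ 3.873*I)
(E - 90)*b(I, R(2)) = (I*sqrt(15) - 90)*18 = (-90 + I*sqrt(15))*18 = -1620 + 18*I*sqrt(15)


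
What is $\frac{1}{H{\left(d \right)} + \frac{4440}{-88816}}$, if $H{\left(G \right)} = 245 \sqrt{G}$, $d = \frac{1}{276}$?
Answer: $\frac{42515109}{184956514630} + \frac{1509866449 \sqrt{69}}{184956514630} \approx 0.06804$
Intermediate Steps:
$d = \frac{1}{276} \approx 0.0036232$
$\frac{1}{H{\left(d \right)} + \frac{4440}{-88816}} = \frac{1}{\frac{245}{2 \sqrt{69}} + \frac{4440}{-88816}} = \frac{1}{245 \frac{\sqrt{69}}{138} + 4440 \left(- \frac{1}{88816}\right)} = \frac{1}{\frac{245 \sqrt{69}}{138} - \frac{555}{11102}} = \frac{1}{- \frac{555}{11102} + \frac{245 \sqrt{69}}{138}}$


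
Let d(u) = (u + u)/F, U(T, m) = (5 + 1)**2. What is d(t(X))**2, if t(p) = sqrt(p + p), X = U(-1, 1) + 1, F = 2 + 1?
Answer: 296/9 ≈ 32.889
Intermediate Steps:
U(T, m) = 36 (U(T, m) = 6**2 = 36)
F = 3
X = 37 (X = 36 + 1 = 37)
t(p) = sqrt(2)*sqrt(p) (t(p) = sqrt(2*p) = sqrt(2)*sqrt(p))
d(u) = 2*u/3 (d(u) = (u + u)/3 = (2*u)*(1/3) = 2*u/3)
d(t(X))**2 = (2*(sqrt(2)*sqrt(37))/3)**2 = (2*sqrt(74)/3)**2 = 296/9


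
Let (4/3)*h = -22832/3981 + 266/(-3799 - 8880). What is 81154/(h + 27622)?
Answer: 2730837456164/929336850115 ≈ 2.9385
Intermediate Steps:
h = -145272937/33650066 (h = 3*(-22832/3981 + 266/(-3799 - 8880))/4 = 3*(-22832*1/3981 + 266/(-12679))/4 = 3*(-22832/3981 + 266*(-1/12679))/4 = 3*(-22832/3981 - 266/12679)/4 = (¾)*(-290545874/50475099) = -145272937/33650066 ≈ -4.3172)
81154/(h + 27622) = 81154/(-145272937/33650066 + 27622) = 81154/(929336850115/33650066) = 81154*(33650066/929336850115) = 2730837456164/929336850115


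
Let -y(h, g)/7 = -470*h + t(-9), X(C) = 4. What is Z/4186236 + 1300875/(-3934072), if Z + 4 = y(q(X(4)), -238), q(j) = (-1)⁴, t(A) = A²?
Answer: -1358768253683/4117238458248 ≈ -0.33002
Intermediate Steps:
q(j) = 1
y(h, g) = -567 + 3290*h (y(h, g) = -7*(-470*h + (-9)²) = -7*(-470*h + 81) = -7*(81 - 470*h) = -567 + 3290*h)
Z = 2719 (Z = -4 + (-567 + 3290*1) = -4 + (-567 + 3290) = -4 + 2723 = 2719)
Z/4186236 + 1300875/(-3934072) = 2719/4186236 + 1300875/(-3934072) = 2719*(1/4186236) + 1300875*(-1/3934072) = 2719/4186236 - 1300875/3934072 = -1358768253683/4117238458248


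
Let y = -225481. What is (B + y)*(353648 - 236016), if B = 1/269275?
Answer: -7142191126503168/269275 ≈ -2.6524e+10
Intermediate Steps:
B = 1/269275 ≈ 3.7137e-6
(B + y)*(353648 - 236016) = (1/269275 - 225481)*(353648 - 236016) = -60716396274/269275*117632 = -7142191126503168/269275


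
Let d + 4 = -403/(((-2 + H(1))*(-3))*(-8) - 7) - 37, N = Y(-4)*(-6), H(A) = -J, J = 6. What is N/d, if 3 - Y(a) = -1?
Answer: 1194/1939 ≈ 0.61578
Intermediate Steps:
Y(a) = 4 (Y(a) = 3 - 1*(-1) = 3 + 1 = 4)
H(A) = -6 (H(A) = -1*6 = -6)
N = -24 (N = 4*(-6) = -24)
d = -7756/199 (d = -4 + (-403/(((-2 - 6)*(-3))*(-8) - 7) - 37) = -4 + (-403/(-8*(-3)*(-8) - 7) - 37) = -4 + (-403/(24*(-8) - 7) - 37) = -4 + (-403/(-192 - 7) - 37) = -4 + (-403/(-199) - 37) = -4 + (-403*(-1/199) - 37) = -4 + (403/199 - 37) = -4 - 6960/199 = -7756/199 ≈ -38.975)
N/d = -24/(-7756/199) = -24*(-199/7756) = 1194/1939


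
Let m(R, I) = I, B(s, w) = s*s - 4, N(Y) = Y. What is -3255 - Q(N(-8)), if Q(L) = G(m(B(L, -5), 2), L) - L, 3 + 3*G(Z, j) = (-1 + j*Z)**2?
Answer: -10075/3 ≈ -3358.3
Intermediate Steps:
B(s, w) = -4 + s**2 (B(s, w) = s**2 - 4 = -4 + s**2)
G(Z, j) = -1 + (-1 + Z*j)**2/3 (G(Z, j) = -1 + (-1 + j*Z)**2/3 = -1 + (-1 + Z*j)**2/3)
Q(L) = -1 - L + (-1 + 2*L)**2/3 (Q(L) = (-1 + (-1 + 2*L)**2/3) - L = -1 - L + (-1 + 2*L)**2/3)
-3255 - Q(N(-8)) = -3255 - (-2/3 - 7/3*(-8) + (4/3)*(-8)**2) = -3255 - (-2/3 + 56/3 + (4/3)*64) = -3255 - (-2/3 + 56/3 + 256/3) = -3255 - 1*310/3 = -3255 - 310/3 = -10075/3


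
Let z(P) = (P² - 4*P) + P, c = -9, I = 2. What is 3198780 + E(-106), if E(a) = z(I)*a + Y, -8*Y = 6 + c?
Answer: 25591939/8 ≈ 3.1990e+6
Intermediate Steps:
z(P) = P² - 3*P
Y = 3/8 (Y = -(6 - 9)/8 = -⅛*(-3) = 3/8 ≈ 0.37500)
E(a) = 3/8 - 2*a (E(a) = (2*(-3 + 2))*a + 3/8 = (2*(-1))*a + 3/8 = -2*a + 3/8 = 3/8 - 2*a)
3198780 + E(-106) = 3198780 + (3/8 - 2*(-106)) = 3198780 + (3/8 + 212) = 3198780 + 1699/8 = 25591939/8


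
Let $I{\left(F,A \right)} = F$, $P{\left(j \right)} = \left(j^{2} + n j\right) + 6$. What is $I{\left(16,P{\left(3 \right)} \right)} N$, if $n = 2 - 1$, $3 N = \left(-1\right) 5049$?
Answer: $-26928$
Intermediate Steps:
$N = -1683$ ($N = \frac{\left(-1\right) 5049}{3} = \frac{1}{3} \left(-5049\right) = -1683$)
$n = 1$
$P{\left(j \right)} = 6 + j + j^{2}$ ($P{\left(j \right)} = \left(j^{2} + 1 j\right) + 6 = \left(j^{2} + j\right) + 6 = \left(j + j^{2}\right) + 6 = 6 + j + j^{2}$)
$I{\left(16,P{\left(3 \right)} \right)} N = 16 \left(-1683\right) = -26928$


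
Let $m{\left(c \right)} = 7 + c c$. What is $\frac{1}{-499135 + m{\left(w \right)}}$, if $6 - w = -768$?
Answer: $\frac{1}{99948} \approx 1.0005 \cdot 10^{-5}$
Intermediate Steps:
$w = 774$ ($w = 6 - -768 = 6 + 768 = 774$)
$m{\left(c \right)} = 7 + c^{2}$
$\frac{1}{-499135 + m{\left(w \right)}} = \frac{1}{-499135 + \left(7 + 774^{2}\right)} = \frac{1}{-499135 + \left(7 + 599076\right)} = \frac{1}{-499135 + 599083} = \frac{1}{99948}$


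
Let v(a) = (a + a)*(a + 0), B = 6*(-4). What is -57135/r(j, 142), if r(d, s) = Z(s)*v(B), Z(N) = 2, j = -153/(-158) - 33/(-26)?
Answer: -19045/768 ≈ -24.798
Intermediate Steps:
j = 2298/1027 (j = -153*(-1/158) - 33*(-1/26) = 153/158 + 33/26 = 2298/1027 ≈ 2.2376)
B = -24
v(a) = 2*a² (v(a) = (2*a)*a = 2*a²)
r(d, s) = 2304 (r(d, s) = 2*(2*(-24)²) = 2*(2*576) = 2*1152 = 2304)
-57135/r(j, 142) = -57135/2304 = -57135*1/2304 = -19045/768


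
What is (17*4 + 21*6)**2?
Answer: 37636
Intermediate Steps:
(17*4 + 21*6)**2 = (68 + 126)**2 = 194**2 = 37636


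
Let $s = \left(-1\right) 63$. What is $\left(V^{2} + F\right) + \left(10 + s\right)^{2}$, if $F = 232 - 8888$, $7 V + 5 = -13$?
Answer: $- \frac{286179}{49} \approx -5840.4$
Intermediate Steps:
$V = - \frac{18}{7}$ ($V = - \frac{5}{7} + \frac{1}{7} \left(-13\right) = - \frac{5}{7} - \frac{13}{7} = - \frac{18}{7} \approx -2.5714$)
$s = -63$
$F = -8656$ ($F = 232 - 8888 = -8656$)
$\left(V^{2} + F\right) + \left(10 + s\right)^{2} = \left(\left(- \frac{18}{7}\right)^{2} - 8656\right) + \left(10 - 63\right)^{2} = \left(\frac{324}{49} - 8656\right) + \left(-53\right)^{2} = - \frac{423820}{49} + 2809 = - \frac{286179}{49}$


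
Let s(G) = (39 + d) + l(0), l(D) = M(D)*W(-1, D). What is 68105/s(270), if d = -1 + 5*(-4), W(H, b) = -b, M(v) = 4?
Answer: 68105/18 ≈ 3783.6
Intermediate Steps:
l(D) = -4*D (l(D) = 4*(-D) = -4*D)
d = -21 (d = -1 - 20 = -21)
s(G) = 18 (s(G) = (39 - 21) - 4*0 = 18 + 0 = 18)
68105/s(270) = 68105/18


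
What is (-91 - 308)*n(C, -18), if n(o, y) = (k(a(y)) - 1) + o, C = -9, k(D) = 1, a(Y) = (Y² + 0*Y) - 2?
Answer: 3591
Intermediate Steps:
a(Y) = -2 + Y² (a(Y) = (Y² + 0) - 2 = Y² - 2 = -2 + Y²)
n(o, y) = o (n(o, y) = (1 - 1) + o = 0 + o = o)
(-91 - 308)*n(C, -18) = (-91 - 308)*(-9) = -399*(-9) = 3591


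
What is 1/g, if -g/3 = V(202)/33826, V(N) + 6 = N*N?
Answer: -16913/61197 ≈ -0.27637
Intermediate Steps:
V(N) = -6 + N² (V(N) = -6 + N*N = -6 + N²)
g = -61197/16913 (g = -3*(-6 + 202²)/33826 = -3*(-6 + 40804)/33826 = -122394/33826 = -3*20399/16913 = -61197/16913 ≈ -3.6183)
1/g = 1/(-61197/16913) = -16913/61197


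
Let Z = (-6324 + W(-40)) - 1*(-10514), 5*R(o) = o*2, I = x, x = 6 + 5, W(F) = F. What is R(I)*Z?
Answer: 18260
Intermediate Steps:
x = 11
I = 11
R(o) = 2*o/5 (R(o) = (o*2)/5 = (2*o)/5 = 2*o/5)
Z = 4150 (Z = (-6324 - 40) - 1*(-10514) = -6364 + 10514 = 4150)
R(I)*Z = ((2/5)*11)*4150 = (22/5)*4150 = 18260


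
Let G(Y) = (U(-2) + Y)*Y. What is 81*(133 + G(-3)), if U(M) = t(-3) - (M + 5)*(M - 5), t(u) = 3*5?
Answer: 2754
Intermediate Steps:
t(u) = 15
U(M) = 15 - (-5 + M)*(5 + M) (U(M) = 15 - (M + 5)*(M - 5) = 15 - (5 + M)*(-5 + M) = 15 - (-5 + M)*(5 + M))
G(Y) = Y*(36 + Y) (G(Y) = ((40 - 1*(-2)²) + Y)*Y = ((40 - 1*4) + Y)*Y = ((40 - 4) + Y)*Y = (36 + Y)*Y = Y*(36 + Y))
81*(133 + G(-3)) = 81*(133 - 3*(36 - 3)) = 81*(133 - 3*33) = 81*(133 - 99) = 81*34 = 2754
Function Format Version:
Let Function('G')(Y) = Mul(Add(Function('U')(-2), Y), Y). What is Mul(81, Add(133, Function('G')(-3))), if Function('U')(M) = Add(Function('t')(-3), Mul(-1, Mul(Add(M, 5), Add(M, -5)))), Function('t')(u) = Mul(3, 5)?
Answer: 2754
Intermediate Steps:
Function('t')(u) = 15
Function('U')(M) = Add(15, Mul(-1, Add(-5, M), Add(5, M))) (Function('U')(M) = Add(15, Mul(-1, Mul(Add(M, 5), Add(M, -5)))) = Add(15, Mul(-1, Mul(Add(5, M), Add(-5, M)))) = Add(15, Mul(-1, Mul(Add(-5, M), Add(5, M)))) = Add(15, Mul(-1, Add(-5, M), Add(5, M))))
Function('G')(Y) = Mul(Y, Add(36, Y)) (Function('G')(Y) = Mul(Add(Add(40, Mul(-1, Pow(-2, 2))), Y), Y) = Mul(Add(Add(40, Mul(-1, 4)), Y), Y) = Mul(Add(Add(40, -4), Y), Y) = Mul(Add(36, Y), Y) = Mul(Y, Add(36, Y)))
Mul(81, Add(133, Function('G')(-3))) = Mul(81, Add(133, Mul(-3, Add(36, -3)))) = Mul(81, Add(133, Mul(-3, 33))) = Mul(81, Add(133, -99)) = Mul(81, 34) = 2754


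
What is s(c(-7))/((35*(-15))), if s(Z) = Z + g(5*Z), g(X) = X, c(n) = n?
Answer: 2/25 ≈ 0.080000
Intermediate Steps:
s(Z) = 6*Z (s(Z) = Z + 5*Z = 6*Z)
s(c(-7))/((35*(-15))) = (6*(-7))/((35*(-15))) = -42/(-525) = -42*(-1/525) = 2/25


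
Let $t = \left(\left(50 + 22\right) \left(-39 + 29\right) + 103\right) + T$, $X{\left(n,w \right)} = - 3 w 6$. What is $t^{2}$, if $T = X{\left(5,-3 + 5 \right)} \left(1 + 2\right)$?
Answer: $525625$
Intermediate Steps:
$X{\left(n,w \right)} = - 18 w$
$T = -108$ ($T = - 18 \left(-3 + 5\right) \left(1 + 2\right) = \left(-18\right) 2 \cdot 3 = \left(-36\right) 3 = -108$)
$t = -725$ ($t = \left(\left(50 + 22\right) \left(-39 + 29\right) + 103\right) - 108 = \left(72 \left(-10\right) + 103\right) - 108 = \left(-720 + 103\right) - 108 = -617 - 108 = -725$)
$t^{2} = \left(-725\right)^{2} = 525625$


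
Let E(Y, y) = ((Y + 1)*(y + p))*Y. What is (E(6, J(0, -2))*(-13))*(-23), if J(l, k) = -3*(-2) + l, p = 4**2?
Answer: 276276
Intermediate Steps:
p = 16
J(l, k) = 6 + l
E(Y, y) = Y*(1 + Y)*(16 + y) (E(Y, y) = ((Y + 1)*(y + 16))*Y = ((1 + Y)*(16 + y))*Y = Y*(1 + Y)*(16 + y))
(E(6, J(0, -2))*(-13))*(-23) = ((6*(16 + (6 + 0) + 16*6 + 6*(6 + 0)))*(-13))*(-23) = ((6*(16 + 6 + 96 + 6*6))*(-13))*(-23) = ((6*(16 + 6 + 96 + 36))*(-13))*(-23) = ((6*154)*(-13))*(-23) = (924*(-13))*(-23) = -12012*(-23) = 276276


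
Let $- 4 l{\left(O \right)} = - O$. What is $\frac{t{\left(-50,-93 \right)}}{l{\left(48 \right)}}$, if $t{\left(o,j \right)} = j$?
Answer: $- \frac{31}{4} \approx -7.75$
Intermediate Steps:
$l{\left(O \right)} = \frac{O}{4}$ ($l{\left(O \right)} = - \frac{\left(-1\right) O}{4} = \frac{O}{4}$)
$\frac{t{\left(-50,-93 \right)}}{l{\left(48 \right)}} = - \frac{93}{\frac{1}{4} \cdot 48} = - \frac{93}{12} = \left(-93\right) \frac{1}{12} = - \frac{31}{4}$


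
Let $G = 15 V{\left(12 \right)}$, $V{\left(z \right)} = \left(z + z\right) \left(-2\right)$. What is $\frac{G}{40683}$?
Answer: $- \frac{240}{13561} \approx -0.017698$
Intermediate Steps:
$V{\left(z \right)} = - 4 z$ ($V{\left(z \right)} = 2 z \left(-2\right) = - 4 z$)
$G = -720$ ($G = 15 \left(\left(-4\right) 12\right) = 15 \left(-48\right) = -720$)
$\frac{G}{40683} = - \frac{720}{40683} = \left(-720\right) \frac{1}{40683} = - \frac{240}{13561}$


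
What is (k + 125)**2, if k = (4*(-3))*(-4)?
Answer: 29929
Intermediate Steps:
k = 48 (k = -12*(-4) = 48)
(k + 125)**2 = (48 + 125)**2 = 173**2 = 29929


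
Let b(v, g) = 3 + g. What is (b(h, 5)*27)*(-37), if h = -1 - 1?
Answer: -7992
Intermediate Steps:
h = -2
(b(h, 5)*27)*(-37) = ((3 + 5)*27)*(-37) = (8*27)*(-37) = 216*(-37) = -7992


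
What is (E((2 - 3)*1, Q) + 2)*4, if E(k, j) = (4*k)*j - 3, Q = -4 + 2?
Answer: 28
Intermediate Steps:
Q = -2
E(k, j) = -3 + 4*j*k (E(k, j) = 4*j*k - 3 = -3 + 4*j*k)
(E((2 - 3)*1, Q) + 2)*4 = ((-3 + 4*(-2)*((2 - 3)*1)) + 2)*4 = ((-3 + 4*(-2)*(-1*1)) + 2)*4 = ((-3 + 4*(-2)*(-1)) + 2)*4 = ((-3 + 8) + 2)*4 = (5 + 2)*4 = 7*4 = 28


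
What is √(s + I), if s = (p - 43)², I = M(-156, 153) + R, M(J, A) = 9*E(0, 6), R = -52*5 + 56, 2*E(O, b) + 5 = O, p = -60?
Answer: √41530/2 ≈ 101.89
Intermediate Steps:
E(O, b) = -5/2 + O/2
R = -204 (R = -260 + 56 = -204)
M(J, A) = -45/2 (M(J, A) = 9*(-5/2 + (½)*0) = 9*(-5/2 + 0) = 9*(-5/2) = -45/2)
I = -453/2 (I = -45/2 - 204 = -453/2 ≈ -226.50)
s = 10609 (s = (-60 - 43)² = (-103)² = 10609)
√(s + I) = √(10609 - 453/2) = √(20765/2) = √41530/2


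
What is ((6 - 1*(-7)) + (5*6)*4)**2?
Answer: 17689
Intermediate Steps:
((6 - 1*(-7)) + (5*6)*4)**2 = ((6 + 7) + 30*4)**2 = (13 + 120)**2 = 133**2 = 17689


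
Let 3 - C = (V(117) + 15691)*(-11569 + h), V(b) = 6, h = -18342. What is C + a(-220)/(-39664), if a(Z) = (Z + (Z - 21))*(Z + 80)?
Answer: 4655690594385/9916 ≈ 4.6951e+8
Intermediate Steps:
a(Z) = (-21 + 2*Z)*(80 + Z) (a(Z) = (Z + (-21 + Z))*(80 + Z) = (-21 + 2*Z)*(80 + Z))
C = 469512970 (C = 3 - (6 + 15691)*(-11569 - 18342) = 3 - 15697*(-29911) = 3 - 1*(-469512967) = 3 + 469512967 = 469512970)
C + a(-220)/(-39664) = 469512970 + (-1680 + 2*(-220)² + 139*(-220))/(-39664) = 469512970 + (-1680 + 2*48400 - 30580)*(-1/39664) = 469512970 + (-1680 + 96800 - 30580)*(-1/39664) = 469512970 + 64540*(-1/39664) = 469512970 - 16135/9916 = 4655690594385/9916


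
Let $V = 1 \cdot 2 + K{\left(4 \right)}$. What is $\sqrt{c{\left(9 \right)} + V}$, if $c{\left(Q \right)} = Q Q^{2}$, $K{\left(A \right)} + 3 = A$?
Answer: $2 \sqrt{183} \approx 27.056$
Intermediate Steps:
$K{\left(A \right)} = -3 + A$
$c{\left(Q \right)} = Q^{3}$
$V = 3$ ($V = 1 \cdot 2 + \left(-3 + 4\right) = 2 + 1 = 3$)
$\sqrt{c{\left(9 \right)} + V} = \sqrt{9^{3} + 3} = \sqrt{729 + 3} = \sqrt{732} = 2 \sqrt{183}$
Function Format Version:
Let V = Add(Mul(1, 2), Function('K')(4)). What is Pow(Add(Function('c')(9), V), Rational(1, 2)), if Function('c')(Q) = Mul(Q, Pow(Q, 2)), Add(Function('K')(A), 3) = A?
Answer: Mul(2, Pow(183, Rational(1, 2))) ≈ 27.056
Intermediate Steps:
Function('K')(A) = Add(-3, A)
Function('c')(Q) = Pow(Q, 3)
V = 3 (V = Add(Mul(1, 2), Add(-3, 4)) = Add(2, 1) = 3)
Pow(Add(Function('c')(9), V), Rational(1, 2)) = Pow(Add(Pow(9, 3), 3), Rational(1, 2)) = Pow(Add(729, 3), Rational(1, 2)) = Pow(732, Rational(1, 2)) = Mul(2, Pow(183, Rational(1, 2)))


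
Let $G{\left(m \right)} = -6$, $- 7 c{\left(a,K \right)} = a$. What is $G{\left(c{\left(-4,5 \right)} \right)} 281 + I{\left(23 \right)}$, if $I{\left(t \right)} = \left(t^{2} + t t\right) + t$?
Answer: $-605$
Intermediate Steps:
$c{\left(a,K \right)} = - \frac{a}{7}$
$I{\left(t \right)} = t + 2 t^{2}$ ($I{\left(t \right)} = \left(t^{2} + t^{2}\right) + t = 2 t^{2} + t = t + 2 t^{2}$)
$G{\left(c{\left(-4,5 \right)} \right)} 281 + I{\left(23 \right)} = \left(-6\right) 281 + 23 \left(1 + 2 \cdot 23\right) = -1686 + 23 \left(1 + 46\right) = -1686 + 23 \cdot 47 = -1686 + 1081 = -605$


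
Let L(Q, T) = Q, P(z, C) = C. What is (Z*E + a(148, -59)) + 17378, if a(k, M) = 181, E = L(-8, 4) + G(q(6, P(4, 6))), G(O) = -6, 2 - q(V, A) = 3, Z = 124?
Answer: 15823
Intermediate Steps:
q(V, A) = -1 (q(V, A) = 2 - 1*3 = 2 - 3 = -1)
E = -14 (E = -8 - 6 = -14)
(Z*E + a(148, -59)) + 17378 = (124*(-14) + 181) + 17378 = (-1736 + 181) + 17378 = -1555 + 17378 = 15823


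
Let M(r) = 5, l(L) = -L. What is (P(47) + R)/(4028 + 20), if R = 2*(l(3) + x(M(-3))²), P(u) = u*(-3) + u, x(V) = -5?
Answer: -25/2024 ≈ -0.012352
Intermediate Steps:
P(u) = -2*u (P(u) = -3*u + u = -2*u)
R = 44 (R = 2*(-1*3 + (-5)²) = 2*(-3 + 25) = 2*22 = 44)
(P(47) + R)/(4028 + 20) = (-2*47 + 44)/(4028 + 20) = (-94 + 44)/4048 = -50*1/4048 = -25/2024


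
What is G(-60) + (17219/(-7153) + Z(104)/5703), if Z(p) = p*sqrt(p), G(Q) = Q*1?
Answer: -446399/7153 + 208*sqrt(26)/5703 ≈ -62.221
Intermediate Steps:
G(Q) = Q
Z(p) = p**(3/2)
G(-60) + (17219/(-7153) + Z(104)/5703) = -60 + (17219/(-7153) + 104**(3/2)/5703) = -60 + (17219*(-1/7153) + (208*sqrt(26))*(1/5703)) = -60 + (-17219/7153 + 208*sqrt(26)/5703) = -446399/7153 + 208*sqrt(26)/5703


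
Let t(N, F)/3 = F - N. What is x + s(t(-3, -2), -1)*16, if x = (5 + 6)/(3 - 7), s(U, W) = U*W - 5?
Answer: -523/4 ≈ -130.75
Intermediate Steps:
t(N, F) = -3*N + 3*F (t(N, F) = 3*(F - N) = -3*N + 3*F)
s(U, W) = -5 + U*W
x = -11/4 (x = 11/(-4) = 11*(-1/4) = -11/4 ≈ -2.7500)
x + s(t(-3, -2), -1)*16 = -11/4 + (-5 + (-3*(-3) + 3*(-2))*(-1))*16 = -11/4 + (-5 + (9 - 6)*(-1))*16 = -11/4 + (-5 + 3*(-1))*16 = -11/4 + (-5 - 3)*16 = -11/4 - 8*16 = -11/4 - 128 = -523/4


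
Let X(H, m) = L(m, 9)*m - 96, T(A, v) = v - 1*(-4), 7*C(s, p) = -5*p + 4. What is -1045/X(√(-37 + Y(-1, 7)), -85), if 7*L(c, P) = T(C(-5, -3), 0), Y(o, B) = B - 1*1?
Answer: 665/92 ≈ 7.2283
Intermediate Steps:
Y(o, B) = -1 + B (Y(o, B) = B - 1 = -1 + B)
C(s, p) = 4/7 - 5*p/7 (C(s, p) = (-5*p + 4)/7 = (4 - 5*p)/7 = 4/7 - 5*p/7)
T(A, v) = 4 + v (T(A, v) = v + 4 = 4 + v)
L(c, P) = 4/7 (L(c, P) = (4 + 0)/7 = (⅐)*4 = 4/7)
X(H, m) = -96 + 4*m/7 (X(H, m) = 4*m/7 - 96 = -96 + 4*m/7)
-1045/X(√(-37 + Y(-1, 7)), -85) = -1045/(-96 + (4/7)*(-85)) = -1045/(-96 - 340/7) = -1045/(-1012/7) = -1045*(-7/1012) = 665/92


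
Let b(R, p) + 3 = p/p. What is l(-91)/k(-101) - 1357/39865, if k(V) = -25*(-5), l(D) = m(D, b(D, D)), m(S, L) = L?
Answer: -49871/996625 ≈ -0.050040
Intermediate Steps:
b(R, p) = -2 (b(R, p) = -3 + p/p = -3 + 1 = -2)
l(D) = -2
k(V) = 125
l(-91)/k(-101) - 1357/39865 = -2/125 - 1357/39865 = -49871/996625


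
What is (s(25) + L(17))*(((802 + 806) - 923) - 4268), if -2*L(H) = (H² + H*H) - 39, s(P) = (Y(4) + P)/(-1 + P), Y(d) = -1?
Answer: 1924071/2 ≈ 9.6204e+5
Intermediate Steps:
s(P) = 1 (s(P) = (-1 + P)/(-1 + P) = 1)
L(H) = 39/2 - H² (L(H) = -((H² + H*H) - 39)/2 = -((H² + H²) - 39)/2 = -(2*H² - 39)/2 = -(-39 + 2*H²)/2 = 39/2 - H²)
(s(25) + L(17))*(((802 + 806) - 923) - 4268) = (1 + (39/2 - 1*17²))*(((802 + 806) - 923) - 4268) = (1 + (39/2 - 1*289))*((1608 - 923) - 4268) = (1 + (39/2 - 289))*(685 - 4268) = (1 - 539/2)*(-3583) = -537/2*(-3583) = 1924071/2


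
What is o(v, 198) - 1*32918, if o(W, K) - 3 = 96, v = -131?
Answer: -32819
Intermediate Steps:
o(W, K) = 99 (o(W, K) = 3 + 96 = 99)
o(v, 198) - 1*32918 = 99 - 1*32918 = 99 - 32918 = -32819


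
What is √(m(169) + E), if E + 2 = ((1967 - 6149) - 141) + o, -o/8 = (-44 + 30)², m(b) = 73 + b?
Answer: I*√5651 ≈ 75.173*I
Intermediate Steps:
o = -1568 (o = -8*(-44 + 30)² = -8*(-14)² = -8*196 = -1568)
E = -5893 (E = -2 + (((1967 - 6149) - 141) - 1568) = -2 + ((-4182 - 141) - 1568) = -2 + (-4323 - 1568) = -2 - 5891 = -5893)
√(m(169) + E) = √((73 + 169) - 5893) = √(242 - 5893) = √(-5651) = I*√5651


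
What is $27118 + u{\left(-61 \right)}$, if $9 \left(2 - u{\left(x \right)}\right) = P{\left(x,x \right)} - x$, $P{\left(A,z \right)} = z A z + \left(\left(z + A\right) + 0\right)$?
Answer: $\frac{471122}{9} \approx 52347.0$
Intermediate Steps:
$P{\left(A,z \right)} = A + z + A z^{2}$ ($P{\left(A,z \right)} = A z z + \left(\left(A + z\right) + 0\right) = A z^{2} + \left(A + z\right) = A + z + A z^{2}$)
$u{\left(x \right)} = 2 - \frac{x}{9} - \frac{x^{3}}{9}$ ($u{\left(x \right)} = 2 - \frac{\left(x + x + x x^{2}\right) - x}{9} = 2 - \frac{\left(x + x + x^{3}\right) - x}{9} = 2 - \frac{\left(x^{3} + 2 x\right) - x}{9} = 2 - \frac{x + x^{3}}{9} = 2 - \left(\frac{x}{9} + \frac{x^{3}}{9}\right) = 2 - \frac{x}{9} - \frac{x^{3}}{9}$)
$27118 + u{\left(-61 \right)} = 27118 - \left(- \frac{79}{9} - \frac{226981}{9}\right) = 27118 + \left(2 + \frac{61}{9} - - \frac{226981}{9}\right) = 27118 + \left(2 + \frac{61}{9} + \frac{226981}{9}\right) = 27118 + \frac{227060}{9} = \frac{471122}{9}$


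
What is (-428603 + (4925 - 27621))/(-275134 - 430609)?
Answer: 451299/705743 ≈ 0.63947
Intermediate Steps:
(-428603 + (4925 - 27621))/(-275134 - 430609) = (-428603 - 22696)/(-705743) = -451299*(-1/705743) = 451299/705743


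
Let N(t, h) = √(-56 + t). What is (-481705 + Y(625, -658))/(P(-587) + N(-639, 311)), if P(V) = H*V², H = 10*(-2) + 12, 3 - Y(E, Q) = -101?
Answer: 1327558199752/7598578929399 + 481601*I*√695/7598578929399 ≈ 0.17471 + 1.6709e-6*I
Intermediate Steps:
Y(E, Q) = 104 (Y(E, Q) = 3 - 1*(-101) = 3 + 101 = 104)
H = -8 (H = -20 + 12 = -8)
P(V) = -8*V²
(-481705 + Y(625, -658))/(P(-587) + N(-639, 311)) = (-481705 + 104)/(-8*(-587)² + √(-56 - 639)) = -481601/(-8*344569 + √(-695)) = -481601/(-2756552 + I*√695)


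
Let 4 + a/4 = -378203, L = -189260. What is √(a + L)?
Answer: 2*I*√425522 ≈ 1304.6*I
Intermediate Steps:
a = -1512828 (a = -16 + 4*(-378203) = -16 - 1512812 = -1512828)
√(a + L) = √(-1512828 - 189260) = √(-1702088) = 2*I*√425522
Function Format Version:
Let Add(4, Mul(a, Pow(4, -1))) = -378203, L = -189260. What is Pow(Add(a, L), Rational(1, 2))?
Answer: Mul(2, I, Pow(425522, Rational(1, 2))) ≈ Mul(1304.6, I)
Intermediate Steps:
a = -1512828 (a = Add(-16, Mul(4, -378203)) = Add(-16, -1512812) = -1512828)
Pow(Add(a, L), Rational(1, 2)) = Pow(Add(-1512828, -189260), Rational(1, 2)) = Pow(-1702088, Rational(1, 2)) = Mul(2, I, Pow(425522, Rational(1, 2)))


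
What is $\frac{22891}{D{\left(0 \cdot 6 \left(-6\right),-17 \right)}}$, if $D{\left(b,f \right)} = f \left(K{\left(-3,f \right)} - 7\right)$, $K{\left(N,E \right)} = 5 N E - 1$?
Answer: $- \frac{22891}{4199} \approx -5.4515$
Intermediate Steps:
$K{\left(N,E \right)} = -1 + 5 E N$ ($K{\left(N,E \right)} = 5 E N - 1 = -1 + 5 E N$)
$D{\left(b,f \right)} = f \left(-8 - 15 f\right)$ ($D{\left(b,f \right)} = f \left(\left(-1 + 5 f \left(-3\right)\right) - 7\right) = f \left(\left(-1 - 15 f\right) - 7\right) = f \left(-8 - 15 f\right)$)
$\frac{22891}{D{\left(0 \cdot 6 \left(-6\right),-17 \right)}} = \frac{22891}{\left(-17\right) \left(-8 - -255\right)} = \frac{22891}{\left(-17\right) \left(-8 + 255\right)} = \frac{22891}{\left(-17\right) 247} = \frac{22891}{-4199} = 22891 \left(- \frac{1}{4199}\right) = - \frac{22891}{4199}$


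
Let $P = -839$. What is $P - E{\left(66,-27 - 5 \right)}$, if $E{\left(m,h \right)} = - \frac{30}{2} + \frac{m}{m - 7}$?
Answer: $- \frac{48682}{59} \approx -825.12$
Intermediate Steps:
$E{\left(m,h \right)} = -15 + \frac{m}{-7 + m}$ ($E{\left(m,h \right)} = \left(-30\right) \frac{1}{2} + \frac{m}{m - 7} = -15 + \frac{m}{-7 + m}$)
$P - E{\left(66,-27 - 5 \right)} = -839 - \frac{7 \left(15 - 132\right)}{-7 + 66} = -839 - \frac{7 \left(15 - 132\right)}{59} = -839 - 7 \cdot \frac{1}{59} \left(-117\right) = -839 - - \frac{819}{59} = -839 + \frac{819}{59} = - \frac{48682}{59}$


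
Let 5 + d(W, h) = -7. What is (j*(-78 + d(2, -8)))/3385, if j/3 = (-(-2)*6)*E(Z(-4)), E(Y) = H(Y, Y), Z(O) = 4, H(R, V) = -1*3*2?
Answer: 3888/677 ≈ 5.7430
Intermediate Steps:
d(W, h) = -12 (d(W, h) = -5 - 7 = -12)
H(R, V) = -6 (H(R, V) = -3*2 = -6)
E(Y) = -6
j = -216 (j = 3*(-(-2)*6*(-6)) = 3*(-2*(-6)*(-6)) = 3*(12*(-6)) = 3*(-72) = -216)
(j*(-78 + d(2, -8)))/3385 = -216*(-78 - 12)/3385 = -216*(-90)*(1/3385) = 19440*(1/3385) = 3888/677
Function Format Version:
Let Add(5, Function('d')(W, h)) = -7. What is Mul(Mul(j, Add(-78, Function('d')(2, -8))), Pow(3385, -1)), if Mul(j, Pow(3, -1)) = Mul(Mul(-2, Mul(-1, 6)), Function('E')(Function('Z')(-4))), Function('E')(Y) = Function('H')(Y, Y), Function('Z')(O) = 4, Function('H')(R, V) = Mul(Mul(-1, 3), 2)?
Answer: Rational(3888, 677) ≈ 5.7430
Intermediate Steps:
Function('d')(W, h) = -12 (Function('d')(W, h) = Add(-5, -7) = -12)
Function('H')(R, V) = -6 (Function('H')(R, V) = Mul(-3, 2) = -6)
Function('E')(Y) = -6
j = -216 (j = Mul(3, Mul(Mul(-2, Mul(-1, 6)), -6)) = Mul(3, Mul(Mul(-2, -6), -6)) = Mul(3, Mul(12, -6)) = Mul(3, -72) = -216)
Mul(Mul(j, Add(-78, Function('d')(2, -8))), Pow(3385, -1)) = Mul(Mul(-216, Add(-78, -12)), Pow(3385, -1)) = Mul(Mul(-216, -90), Rational(1, 3385)) = Mul(19440, Rational(1, 3385)) = Rational(3888, 677)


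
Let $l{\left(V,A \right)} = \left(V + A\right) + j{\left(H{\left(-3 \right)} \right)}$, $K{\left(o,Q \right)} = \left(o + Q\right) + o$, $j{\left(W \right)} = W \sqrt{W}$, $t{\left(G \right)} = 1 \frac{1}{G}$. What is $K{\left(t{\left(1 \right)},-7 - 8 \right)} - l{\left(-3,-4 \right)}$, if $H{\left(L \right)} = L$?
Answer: $-6 + 3 i \sqrt{3} \approx -6.0 + 5.1962 i$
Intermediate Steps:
$t{\left(G \right)} = \frac{1}{G}$
$j{\left(W \right)} = W^{\frac{3}{2}}$
$K{\left(o,Q \right)} = Q + 2 o$ ($K{\left(o,Q \right)} = \left(Q + o\right) + o = Q + 2 o$)
$l{\left(V,A \right)} = A + V - 3 i \sqrt{3}$ ($l{\left(V,A \right)} = \left(V + A\right) + \left(-3\right)^{\frac{3}{2}} = \left(A + V\right) - 3 i \sqrt{3} = A + V - 3 i \sqrt{3}$)
$K{\left(t{\left(1 \right)},-7 - 8 \right)} - l{\left(-3,-4 \right)} = \left(\left(-7 - 8\right) + \frac{2}{1}\right) - \left(-4 - 3 - 3 i \sqrt{3}\right) = \left(\left(-7 - 8\right) + 2 \cdot 1\right) - \left(-7 - 3 i \sqrt{3}\right) = \left(-15 + 2\right) + \left(7 + 3 i \sqrt{3}\right) = -13 + \left(7 + 3 i \sqrt{3}\right) = -6 + 3 i \sqrt{3}$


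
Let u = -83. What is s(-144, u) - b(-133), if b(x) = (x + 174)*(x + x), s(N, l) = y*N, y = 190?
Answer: -16454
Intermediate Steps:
s(N, l) = 190*N
b(x) = 2*x*(174 + x) (b(x) = (174 + x)*(2*x) = 2*x*(174 + x))
s(-144, u) - b(-133) = 190*(-144) - 2*(-133)*(174 - 133) = -27360 - 2*(-133)*41 = -27360 - 1*(-10906) = -27360 + 10906 = -16454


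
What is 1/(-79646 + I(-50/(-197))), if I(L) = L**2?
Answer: -38809/3090979114 ≈ -1.2556e-5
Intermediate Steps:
1/(-79646 + I(-50/(-197))) = 1/(-79646 + (-50/(-197))**2) = 1/(-79646 + (-50*(-1/197))**2) = 1/(-79646 + (50/197)**2) = 1/(-79646 + 2500/38809) = 1/(-3090979114/38809) = -38809/3090979114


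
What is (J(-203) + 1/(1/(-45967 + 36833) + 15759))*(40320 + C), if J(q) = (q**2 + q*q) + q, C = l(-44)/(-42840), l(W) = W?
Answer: 5110350956169309992599/1541626370550 ≈ 3.3149e+9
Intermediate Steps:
C = 11/10710 (C = -44/(-42840) = -44*(-1/42840) = 11/10710 ≈ 0.0010271)
J(q) = q + 2*q**2 (J(q) = (q**2 + q**2) + q = 2*q**2 + q = q + 2*q**2)
(J(-203) + 1/(1/(-45967 + 36833) + 15759))*(40320 + C) = (-203*(1 + 2*(-203)) + 1/(1/(-45967 + 36833) + 15759))*(40320 + 11/10710) = (-203*(1 - 406) + 1/(1/(-9134) + 15759))*(431827211/10710) = (-203*(-405) + 1/(-1/9134 + 15759))*(431827211/10710) = (82215 + 1/(143942705/9134))*(431827211/10710) = (82215 + 9134/143942705)*(431827211/10710) = (11834249500709/143942705)*(431827211/10710) = 5110350956169309992599/1541626370550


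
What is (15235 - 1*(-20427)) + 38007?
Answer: 73669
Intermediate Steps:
(15235 - 1*(-20427)) + 38007 = (15235 + 20427) + 38007 = 35662 + 38007 = 73669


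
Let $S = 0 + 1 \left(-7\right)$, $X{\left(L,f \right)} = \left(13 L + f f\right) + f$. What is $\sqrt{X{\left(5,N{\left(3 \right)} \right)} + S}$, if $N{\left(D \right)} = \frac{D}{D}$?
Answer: $2 \sqrt{15} \approx 7.746$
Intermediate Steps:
$N{\left(D \right)} = 1$
$X{\left(L,f \right)} = f + f^{2} + 13 L$ ($X{\left(L,f \right)} = \left(13 L + f^{2}\right) + f = \left(f^{2} + 13 L\right) + f = f + f^{2} + 13 L$)
$S = -7$ ($S = 0 - 7 = -7$)
$\sqrt{X{\left(5,N{\left(3 \right)} \right)} + S} = \sqrt{\left(1 + 1^{2} + 13 \cdot 5\right) - 7} = \sqrt{\left(1 + 1 + 65\right) - 7} = \sqrt{67 - 7} = \sqrt{60} = 2 \sqrt{15}$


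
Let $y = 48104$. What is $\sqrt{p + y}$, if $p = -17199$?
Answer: $\sqrt{30905} \approx 175.8$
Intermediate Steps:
$\sqrt{p + y} = \sqrt{-17199 + 48104} = \sqrt{30905}$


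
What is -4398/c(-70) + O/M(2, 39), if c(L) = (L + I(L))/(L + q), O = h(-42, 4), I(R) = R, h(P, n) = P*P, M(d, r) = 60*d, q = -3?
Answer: -79749/35 ≈ -2278.5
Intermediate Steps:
h(P, n) = P²
O = 1764 (O = (-42)² = 1764)
c(L) = 2*L/(-3 + L) (c(L) = (L + L)/(L - 3) = (2*L)/(-3 + L) = 2*L/(-3 + L))
-4398/c(-70) + O/M(2, 39) = -4398/(2*(-70)/(-3 - 70)) + 1764/((60*2)) = -4398/(2*(-70)/(-73)) + 1764/120 = -4398/(2*(-70)*(-1/73)) + 1764*(1/120) = -4398/140/73 + 147/10 = -4398*73/140 + 147/10 = -160527/70 + 147/10 = -79749/35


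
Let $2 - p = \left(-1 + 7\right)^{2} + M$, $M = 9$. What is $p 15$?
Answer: $-645$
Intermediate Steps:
$p = -43$ ($p = 2 - \left(\left(-1 + 7\right)^{2} + 9\right) = 2 - \left(6^{2} + 9\right) = 2 - \left(36 + 9\right) = 2 - 45 = -43$)
$p 15 = \left(-43\right) 15 = -645$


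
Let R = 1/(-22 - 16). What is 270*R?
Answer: -135/19 ≈ -7.1053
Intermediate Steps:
R = -1/38 (R = 1/(-38) = -1/38 ≈ -0.026316)
270*R = 270*(-1/38) = -135/19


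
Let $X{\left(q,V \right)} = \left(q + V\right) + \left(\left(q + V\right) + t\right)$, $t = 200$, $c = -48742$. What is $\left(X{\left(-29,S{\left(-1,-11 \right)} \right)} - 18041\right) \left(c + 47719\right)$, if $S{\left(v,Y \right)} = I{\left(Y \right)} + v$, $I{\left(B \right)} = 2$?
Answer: $18308631$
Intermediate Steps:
$S{\left(v,Y \right)} = 2 + v$
$X{\left(q,V \right)} = 200 + 2 V + 2 q$ ($X{\left(q,V \right)} = \left(q + V\right) + \left(\left(q + V\right) + 200\right) = \left(V + q\right) + \left(\left(V + q\right) + 200\right) = \left(V + q\right) + \left(200 + V + q\right) = 200 + 2 V + 2 q$)
$\left(X{\left(-29,S{\left(-1,-11 \right)} \right)} - 18041\right) \left(c + 47719\right) = \left(\left(200 + 2 \left(2 - 1\right) + 2 \left(-29\right)\right) - 18041\right) \left(-48742 + 47719\right) = \left(\left(200 + 2 \cdot 1 - 58\right) - 18041\right) \left(-1023\right) = \left(\left(200 + 2 - 58\right) - 18041\right) \left(-1023\right) = \left(144 - 18041\right) \left(-1023\right) = \left(-17897\right) \left(-1023\right) = 18308631$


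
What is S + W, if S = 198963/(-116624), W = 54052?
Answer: 6303561485/116624 ≈ 54050.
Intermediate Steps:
S = -198963/116624 (S = 198963*(-1/116624) = -198963/116624 ≈ -1.7060)
S + W = -198963/116624 + 54052 = 6303561485/116624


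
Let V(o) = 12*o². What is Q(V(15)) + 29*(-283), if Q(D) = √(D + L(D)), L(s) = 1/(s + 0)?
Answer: -8207 + √21870003/90 ≈ -8155.0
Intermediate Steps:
L(s) = 1/s
Q(D) = √(D + 1/D)
Q(V(15)) + 29*(-283) = √(12*15² + 1/(12*15²)) + 29*(-283) = √(12*225 + 1/(12*225)) - 8207 = √(2700 + 1/2700) - 8207 = √(7290001/2700) - 8207 = √21870003/90 - 8207 = -8207 + √21870003/90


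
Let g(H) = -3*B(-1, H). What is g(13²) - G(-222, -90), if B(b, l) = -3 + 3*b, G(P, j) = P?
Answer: 240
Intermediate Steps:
g(H) = 18 (g(H) = -3*(-3 + 3*(-1)) = -3*(-3 - 3) = -3*(-6) = 18)
g(13²) - G(-222, -90) = 18 - 1*(-222) = 18 + 222 = 240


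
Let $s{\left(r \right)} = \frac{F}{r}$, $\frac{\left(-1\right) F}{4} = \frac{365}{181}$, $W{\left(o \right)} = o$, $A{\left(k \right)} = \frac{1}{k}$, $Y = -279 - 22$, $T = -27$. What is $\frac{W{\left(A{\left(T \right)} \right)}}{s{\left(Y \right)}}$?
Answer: $- \frac{54481}{39420} \approx -1.3821$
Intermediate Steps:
$Y = -301$ ($Y = -279 - 22 = -301$)
$F = - \frac{1460}{181}$ ($F = - 4 \cdot \frac{365}{181} = - 4 \cdot 365 \cdot \frac{1}{181} = \left(-4\right) \frac{365}{181} = - \frac{1460}{181} \approx -8.0663$)
$s{\left(r \right)} = - \frac{1460}{181 r}$
$\frac{W{\left(A{\left(T \right)} \right)}}{s{\left(Y \right)}} = \frac{1}{\left(-27\right) \left(- \frac{1460}{181 \left(-301\right)}\right)} = - \frac{1}{27 \left(\left(- \frac{1460}{181}\right) \left(- \frac{1}{301}\right)\right)} = - \frac{1}{27 \cdot \frac{1460}{54481}} = \left(- \frac{1}{27}\right) \frac{54481}{1460} = - \frac{54481}{39420}$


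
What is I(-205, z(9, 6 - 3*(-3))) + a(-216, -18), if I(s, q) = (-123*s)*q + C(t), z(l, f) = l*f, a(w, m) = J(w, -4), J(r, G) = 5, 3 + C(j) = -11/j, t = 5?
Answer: 17020124/5 ≈ 3.4040e+6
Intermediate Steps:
C(j) = -3 - 11/j
a(w, m) = 5
z(l, f) = f*l
I(s, q) = -26/5 - 123*q*s (I(s, q) = (-123*s)*q + (-3 - 11/5) = -123*q*s + (-3 - 11*1/5) = -123*q*s + (-3 - 11/5) = -123*q*s - 26/5 = -26/5 - 123*q*s)
I(-205, z(9, 6 - 3*(-3))) + a(-216, -18) = (-26/5 - 123*(6 - 3*(-3))*9*(-205)) + 5 = (-26/5 - 123*(6 + 9)*9*(-205)) + 5 = (-26/5 - 123*15*9*(-205)) + 5 = (-26/5 - 123*135*(-205)) + 5 = (-26/5 + 3404025) + 5 = 17020099/5 + 5 = 17020124/5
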